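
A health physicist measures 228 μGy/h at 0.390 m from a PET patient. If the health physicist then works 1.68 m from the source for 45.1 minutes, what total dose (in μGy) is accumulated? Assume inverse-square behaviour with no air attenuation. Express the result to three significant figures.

9.24 μGy

Using I₁d₁² = I₂d₂², rate at 1.68 m:
228 × (0.390/1.68)² = 228 × 0.05389 = 12.29 μGy/h.
Dose = rate × time = 12.29 μGy/h × 0.7517 h = 9.238 μGy.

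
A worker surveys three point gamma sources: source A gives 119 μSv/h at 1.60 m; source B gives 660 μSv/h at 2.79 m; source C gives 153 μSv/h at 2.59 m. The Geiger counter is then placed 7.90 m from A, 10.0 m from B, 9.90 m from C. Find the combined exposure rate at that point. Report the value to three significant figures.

Each source contributes Iᵢ·(dᵢ/rᵢ)²; contributions add.
A: 119 × (1.60/7.90)² = 4.881 μSv/h
B: 660 × (2.79/10.0)² = 51.38 μSv/h
C: 153 × (2.59/9.90)² = 10.47 μSv/h
Total = 4.881 + 51.38 + 10.47 = 66.73 μSv/h.

66.7 μSv/h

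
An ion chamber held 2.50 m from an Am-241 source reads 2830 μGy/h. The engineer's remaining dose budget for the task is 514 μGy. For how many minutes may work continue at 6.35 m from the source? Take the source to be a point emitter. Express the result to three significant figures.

70.3 min

Using I₁d₁² = I₂d₂², rate at 6.35 m:
2830 × (2.50/6.35)² = 2830 × 0.1550 = 438.6 μGy/h.
Stay time = 514 μGy ÷ 438.6 μGy/h = 1.172 h = 70.32 min.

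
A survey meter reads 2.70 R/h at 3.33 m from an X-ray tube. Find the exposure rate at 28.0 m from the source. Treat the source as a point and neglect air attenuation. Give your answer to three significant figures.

By the inverse-square law, the rate at 28.0 m is
(3.33/28.0)² = 0.01414, so 2.70 × 0.01414 = 0.03818 R/h.

0.0382 R/h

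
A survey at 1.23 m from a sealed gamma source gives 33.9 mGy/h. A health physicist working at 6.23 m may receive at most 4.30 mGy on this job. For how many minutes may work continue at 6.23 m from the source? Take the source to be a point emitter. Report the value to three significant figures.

Intensity scales as (d₁/d₂)², so rate at 6.23 m:
(1.23/6.23)² = 0.03898, so 33.9 × 0.03898 = 1.321 mGy/h.
Stay time = 4.30 mGy ÷ 1.321 mGy/h = 3.255 h = 195.3 min.

195 min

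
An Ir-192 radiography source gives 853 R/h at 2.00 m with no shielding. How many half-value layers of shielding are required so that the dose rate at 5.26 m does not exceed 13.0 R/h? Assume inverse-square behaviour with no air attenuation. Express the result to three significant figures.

At 5.26 m, distance alone gives (2.00/5.26)² = 0.1446, so 853 × 0.1446 = 123.3 R/h.
Further attenuation needed: 123.3/13.0 = 9.485.
n = log₂(9.485) = 3.246 half-value layers.

3.25 half-value layers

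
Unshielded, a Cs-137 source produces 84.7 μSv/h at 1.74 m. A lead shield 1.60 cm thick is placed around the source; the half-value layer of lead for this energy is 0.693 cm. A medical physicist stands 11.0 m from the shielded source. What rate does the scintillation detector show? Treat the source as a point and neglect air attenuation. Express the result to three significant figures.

0.428 μSv/h

Distance alone: 84.7 × (1.74/11.0)² = 84.7 × 0.02502 = 2.119 μSv/h.
Shield: 1.60/0.693 = 2.309 half-value layers → attenuation 2^(−2.309) = 0.2018.
Combined: 2.119 × 0.2018 = 0.4276 μSv/h.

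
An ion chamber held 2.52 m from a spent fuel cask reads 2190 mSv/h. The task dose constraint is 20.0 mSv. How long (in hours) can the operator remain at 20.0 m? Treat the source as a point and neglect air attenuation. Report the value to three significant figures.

0.575 h

Since intensity falls as 1/r², rate at 20.0 m:
(2.52/20.0)² = 0.01588, so 2190 × 0.01588 = 34.78 mSv/h.
Stay time = 20.0 mSv ÷ 34.78 mSv/h = 0.5750 h.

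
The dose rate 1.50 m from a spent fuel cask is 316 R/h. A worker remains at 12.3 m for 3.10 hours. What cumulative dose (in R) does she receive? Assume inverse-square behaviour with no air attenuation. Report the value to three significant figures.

Applying the 1/r² law, rate at 12.3 m:
(1.50/12.3)² = 0.01487, so 316 × 0.01487 = 4.699 R/h.
Dose = rate × time = 4.699 R/h × 3.100 h = 14.57 R.

14.6 R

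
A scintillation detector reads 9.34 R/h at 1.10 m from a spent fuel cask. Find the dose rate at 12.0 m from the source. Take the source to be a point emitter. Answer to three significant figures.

Using I₁d₁² = I₂d₂², the rate at 12.0 m is
(1.10/12.0)² = 0.008403, so 9.34 × 0.008403 = 0.07848 R/h.

0.0785 R/h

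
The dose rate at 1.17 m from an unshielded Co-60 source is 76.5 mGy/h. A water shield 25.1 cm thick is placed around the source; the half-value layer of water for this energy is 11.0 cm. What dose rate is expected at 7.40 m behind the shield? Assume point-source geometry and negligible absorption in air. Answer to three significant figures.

Distance alone: (1.17/7.40)² = 0.02500, so 76.5 × 0.02500 = 1.913 mGy/h.
Shield: 25.1/11.0 = 2.282 half-value layers → attenuation 2^(−2.282) = 0.2056.
Combined: 1.913 × 0.2056 = 0.3933 mGy/h.

0.393 mGy/h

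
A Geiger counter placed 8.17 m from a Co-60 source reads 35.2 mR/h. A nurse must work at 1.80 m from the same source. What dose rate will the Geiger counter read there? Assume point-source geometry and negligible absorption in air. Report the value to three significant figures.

By the inverse-square law, scaling from 8.17 m to 1.80 m:
(8.17/1.80)² = 20.60, so 35.2 × 20.60 = 725.1 mR/h.

725 mR/h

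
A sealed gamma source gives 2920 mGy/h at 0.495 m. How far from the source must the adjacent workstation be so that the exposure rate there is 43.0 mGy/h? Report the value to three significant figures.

4.08 m

Intensity scales as (d₁/d₂)², so d₂ = d₁·√(I₁/I₂).
I₁/I₂ = 2920/43.0 = 67.91, so d₂ = 0.495 × √67.91 = 4.079 m.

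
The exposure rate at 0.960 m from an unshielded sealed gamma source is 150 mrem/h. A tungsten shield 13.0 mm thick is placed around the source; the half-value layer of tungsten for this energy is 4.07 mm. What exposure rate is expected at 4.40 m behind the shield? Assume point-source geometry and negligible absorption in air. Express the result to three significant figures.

0.780 mrem/h

Distance alone: (0.960/4.40)² = 0.04760, so 150 × 0.04760 = 7.140 mrem/h.
Shield: 13.0/4.07 = 3.194 half-value layers → attenuation 2^(−3.194) = 0.1093.
Combined: 7.140 × 0.1093 = 0.7804 mrem/h.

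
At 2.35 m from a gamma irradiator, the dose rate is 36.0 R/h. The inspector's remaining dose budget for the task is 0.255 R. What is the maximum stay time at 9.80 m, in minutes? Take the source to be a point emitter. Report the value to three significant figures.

Applying the 1/r² law, rate at 9.80 m:
36.0 × (2.35/9.80)² = 36.0 × 0.05750 = 2.070 R/h.
Stay time = 0.255 R ÷ 2.070 R/h = 0.1232 h = 7.392 min.

7.39 min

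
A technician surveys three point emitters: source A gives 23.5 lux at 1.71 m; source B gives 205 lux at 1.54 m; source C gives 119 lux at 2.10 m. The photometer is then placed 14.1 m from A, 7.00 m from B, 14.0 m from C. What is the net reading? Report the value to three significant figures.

12.9 lux

By superposition, sum each source's inverse-square contribution:
A: 23.5 × (1.71/14.1)² = 0.3456 lux
B: 205 × (1.54/7.00)² = 9.922 lux
C: 119 × (2.10/14.0)² = 2.677 lux
Total = 0.3456 + 9.922 + 2.677 = 12.94 lux.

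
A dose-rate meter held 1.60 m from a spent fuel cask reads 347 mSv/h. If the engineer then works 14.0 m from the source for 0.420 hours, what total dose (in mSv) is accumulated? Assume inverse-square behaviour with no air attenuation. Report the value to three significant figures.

1.90 mSv

Applying the 1/r² law, rate at 14.0 m:
(1.60/14.0)² = 0.01306, so 347 × 0.01306 = 4.532 mSv/h.
Dose = rate × time = 4.532 mSv/h × 0.4200 h = 1.903 mSv.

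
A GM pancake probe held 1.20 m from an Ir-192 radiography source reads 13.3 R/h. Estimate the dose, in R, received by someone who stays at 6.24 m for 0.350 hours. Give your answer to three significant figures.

0.172 R

Intensity scales as (d₁/d₂)², so rate at 6.24 m:
(1.20/6.24)² = 0.03698, so 13.3 × 0.03698 = 0.4918 R/h.
Dose = rate × time = 0.4918 R/h × 0.3500 h = 0.1721 R.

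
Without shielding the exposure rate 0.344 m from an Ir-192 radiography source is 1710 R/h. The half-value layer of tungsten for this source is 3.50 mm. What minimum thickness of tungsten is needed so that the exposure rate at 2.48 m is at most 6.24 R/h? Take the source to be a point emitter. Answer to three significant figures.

8.39 mm

At 2.48 m, distance alone gives 1710 × (0.344/2.48)² = 1710 × 0.01924 = 32.90 R/h.
Further attenuation needed: 32.90/6.24 = 5.272.
n = log₂(5.272) = 2.398 half-value layers.
Thickness = 2.398 × 3.50 mm = 8.393 mm.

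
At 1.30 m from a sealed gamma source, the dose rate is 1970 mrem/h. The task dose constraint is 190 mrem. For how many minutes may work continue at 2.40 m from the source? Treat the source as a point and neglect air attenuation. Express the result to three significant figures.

Applying the 1/r² law, rate at 2.40 m:
1970 × (1.30/2.40)² = 1970 × 0.2934 = 578.0 mrem/h.
Stay time = 190 mrem ÷ 578.0 mrem/h = 0.3287 h = 19.72 min.

19.7 min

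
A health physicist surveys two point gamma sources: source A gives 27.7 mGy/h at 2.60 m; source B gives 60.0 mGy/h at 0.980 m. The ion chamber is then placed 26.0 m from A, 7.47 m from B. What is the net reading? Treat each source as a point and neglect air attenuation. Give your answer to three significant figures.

By superposition, sum each source's inverse-square contribution:
A: 27.7 × (2.60/26.0)² = 0.2770 mGy/h
B: 60.0 × (0.980/7.47)² = 1.033 mGy/h
Total = 0.2770 + 1.033 = 1.310 mGy/h.

1.31 mGy/h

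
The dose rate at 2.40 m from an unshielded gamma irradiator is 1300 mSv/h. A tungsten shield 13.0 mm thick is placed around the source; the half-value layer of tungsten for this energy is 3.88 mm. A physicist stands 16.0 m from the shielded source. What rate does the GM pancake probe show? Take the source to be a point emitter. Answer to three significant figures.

2.87 mSv/h

Distance alone: (2.40/16.0)² = 0.02250, so 1300 × 0.02250 = 29.25 mSv/h.
Shield: 13.0/3.88 = 3.351 half-value layers → attenuation 2^(−3.351) = 0.09801.
Combined: 29.25 × 0.09801 = 2.867 mSv/h.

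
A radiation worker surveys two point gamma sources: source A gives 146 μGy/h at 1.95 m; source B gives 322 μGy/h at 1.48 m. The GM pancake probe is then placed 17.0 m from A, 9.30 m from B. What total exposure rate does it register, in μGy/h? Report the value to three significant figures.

Each source contributes Iᵢ·(dᵢ/rᵢ)²; contributions add.
A: 146 × (1.95/17.0)² = 1.921 μGy/h
B: 322 × (1.48/9.30)² = 8.155 μGy/h
Total = 1.921 + 8.155 = 10.08 μGy/h.

10.1 μGy/h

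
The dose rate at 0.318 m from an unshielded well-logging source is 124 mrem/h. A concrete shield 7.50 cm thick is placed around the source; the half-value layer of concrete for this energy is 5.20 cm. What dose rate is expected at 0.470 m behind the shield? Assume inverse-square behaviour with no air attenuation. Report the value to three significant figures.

20.9 mrem/h

Distance alone: (0.318/0.470)² = 0.4578, so 124 × 0.4578 = 56.77 mrem/h.
Shield: 7.50/5.20 = 1.442 half-value layers → attenuation 2^(−1.442) = 0.3681.
Combined: 56.77 × 0.3681 = 20.90 mrem/h.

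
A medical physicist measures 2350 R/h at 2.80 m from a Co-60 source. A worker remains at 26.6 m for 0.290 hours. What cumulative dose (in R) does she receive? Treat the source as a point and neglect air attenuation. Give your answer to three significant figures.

7.55 R

Intensity scales as (d₁/d₂)², so rate at 26.6 m:
2350 × (2.80/26.6)² = 2350 × 0.01108 = 26.04 R/h.
Dose = rate × time = 26.04 R/h × 0.2900 h = 7.552 R.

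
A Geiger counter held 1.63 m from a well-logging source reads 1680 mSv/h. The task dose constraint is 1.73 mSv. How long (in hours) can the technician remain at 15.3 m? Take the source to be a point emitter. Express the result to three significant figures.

0.0907 h

Since intensity falls as 1/r², rate at 15.3 m:
1680 × (1.63/15.3)² = 1680 × 0.01135 = 19.07 mSv/h.
Stay time = 1.73 mSv ÷ 19.07 mSv/h = 0.09072 h.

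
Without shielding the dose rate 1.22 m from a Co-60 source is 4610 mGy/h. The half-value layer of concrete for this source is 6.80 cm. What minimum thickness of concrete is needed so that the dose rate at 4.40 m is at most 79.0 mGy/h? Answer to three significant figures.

14.7 cm

At 4.40 m, distance alone gives (1.22/4.40)² = 0.07688, so 4610 × 0.07688 = 354.4 mGy/h.
Further attenuation needed: 354.4/79.0 = 4.486.
n = log₂(4.486) = 2.165 half-value layers.
Thickness = 2.165 × 6.80 cm = 14.72 cm.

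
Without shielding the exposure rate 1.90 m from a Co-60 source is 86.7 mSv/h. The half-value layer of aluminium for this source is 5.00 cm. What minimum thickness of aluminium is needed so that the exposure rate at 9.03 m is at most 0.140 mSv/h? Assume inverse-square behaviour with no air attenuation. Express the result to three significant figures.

At 9.03 m, distance alone gives (1.90/9.03)² = 0.04427, so 86.7 × 0.04427 = 3.838 mSv/h.
Further attenuation needed: 3.838/0.140 = 27.41.
n = log₂(27.41) = 4.777 half-value layers.
Thickness = 4.777 × 5.00 cm = 23.89 cm.

23.9 cm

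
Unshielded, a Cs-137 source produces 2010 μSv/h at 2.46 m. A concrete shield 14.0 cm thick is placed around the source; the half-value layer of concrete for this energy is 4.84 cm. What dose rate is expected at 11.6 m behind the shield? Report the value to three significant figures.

Distance alone: 2010 × (2.46/11.6)² = 2010 × 0.04497 = 90.39 μSv/h.
Shield: 14.0/4.84 = 2.893 half-value layers → attenuation 2^(−2.893) = 0.1346.
Combined: 90.39 × 0.1346 = 12.17 μSv/h.

12.2 μSv/h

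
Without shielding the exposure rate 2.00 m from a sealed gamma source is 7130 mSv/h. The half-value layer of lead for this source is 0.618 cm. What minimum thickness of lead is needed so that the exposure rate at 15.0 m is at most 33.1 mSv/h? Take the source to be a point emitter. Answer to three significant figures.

At 15.0 m, distance alone gives (2.00/15.0)² = 0.01778, so 7130 × 0.01778 = 126.8 mSv/h.
Further attenuation needed: 126.8/33.1 = 3.831.
n = log₂(3.831) = 1.938 half-value layers.
Thickness = 1.938 × 0.618 cm = 1.198 cm.

1.20 cm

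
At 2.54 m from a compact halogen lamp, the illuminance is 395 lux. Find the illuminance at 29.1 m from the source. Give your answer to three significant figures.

3.01 lux

Intensity scales as (d₁/d₂)², so the rate at 29.1 m is
(2.54/29.1)² = 0.007619, so 395 × 0.007619 = 3.010 lux.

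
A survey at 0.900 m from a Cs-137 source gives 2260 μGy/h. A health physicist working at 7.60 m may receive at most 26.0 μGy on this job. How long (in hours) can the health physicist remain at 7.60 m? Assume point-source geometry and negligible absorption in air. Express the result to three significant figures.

Using I₁d₁² = I₂d₂², rate at 7.60 m:
(0.900/7.60)² = 0.01402, so 2260 × 0.01402 = 31.69 μGy/h.
Stay time = 26.0 μGy ÷ 31.69 μGy/h = 0.8204 h.

0.820 h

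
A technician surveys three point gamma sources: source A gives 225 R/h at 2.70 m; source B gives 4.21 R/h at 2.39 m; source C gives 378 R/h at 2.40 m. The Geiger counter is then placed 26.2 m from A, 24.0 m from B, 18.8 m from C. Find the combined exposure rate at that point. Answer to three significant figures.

Each source contributes Iᵢ·(dᵢ/rᵢ)²; contributions add.
A: 225 × (2.70/26.2)² = 2.390 R/h
B: 4.21 × (2.39/24.0)² = 0.04175 R/h
C: 378 × (2.40/18.8)² = 6.160 R/h
Total = 2.390 + 0.04175 + 6.160 = 8.592 R/h.

8.59 R/h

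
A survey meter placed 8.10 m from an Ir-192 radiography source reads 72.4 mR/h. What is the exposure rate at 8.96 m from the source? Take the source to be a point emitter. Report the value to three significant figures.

By the inverse-square law, scaling from 8.10 m to 8.96 m:
72.4 × (8.10/8.96)² = 72.4 × 0.8172 = 59.17 mR/h.

59.2 mR/h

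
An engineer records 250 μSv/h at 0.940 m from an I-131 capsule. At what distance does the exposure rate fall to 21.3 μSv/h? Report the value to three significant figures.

Intensity scales as (d₁/d₂)², so d₂ = d₁·√(I₁/I₂).
I₁/I₂ = 250/21.3 = 11.74, so d₂ = 0.940 × √11.74 = 3.221 m.

3.22 m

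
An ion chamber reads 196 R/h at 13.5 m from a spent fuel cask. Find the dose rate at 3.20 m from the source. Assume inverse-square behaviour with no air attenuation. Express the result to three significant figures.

Using I₁d₁² = I₂d₂², the rate at 3.20 m is
196 × (13.5/3.20)² = 196 × 17.80 = 3489 R/h.

3490 R/h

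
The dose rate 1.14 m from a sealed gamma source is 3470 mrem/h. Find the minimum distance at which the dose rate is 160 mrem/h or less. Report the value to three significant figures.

5.31 m

Applying the 1/r² law, d₂ = d₁·√(I₁/I₂).
I₁/I₂ = 3470/160 = 21.69, so d₂ = 1.14 × √21.69 = 5.309 m.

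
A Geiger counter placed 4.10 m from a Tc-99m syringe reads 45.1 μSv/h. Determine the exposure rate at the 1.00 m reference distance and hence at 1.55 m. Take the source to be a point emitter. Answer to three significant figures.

758 μSv/h; 316 μSv/h

Applying the 1/r² law,
At 1.00 m: (4.10/1.00)² = 16.81, so 45.1 × 16.81 = 758.1 μSv/h
At 1.55 m: (1.00/1.55)² = 0.4162, so 758.1 × 0.4162 = 315.5 μSv/h.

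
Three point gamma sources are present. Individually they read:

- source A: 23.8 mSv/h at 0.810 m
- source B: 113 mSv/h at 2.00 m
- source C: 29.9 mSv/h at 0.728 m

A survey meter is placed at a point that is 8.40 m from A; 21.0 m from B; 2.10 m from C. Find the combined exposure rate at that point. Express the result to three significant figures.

Each source contributes Iᵢ·(dᵢ/rᵢ)²; contributions add.
A: 23.8 × (0.810/8.40)² = 0.2213 mSv/h
B: 113 × (2.00/21.0)² = 1.025 mSv/h
C: 29.9 × (0.728/2.10)² = 3.593 mSv/h
Total = 0.2213 + 1.025 + 3.593 = 4.839 mSv/h.

4.84 mSv/h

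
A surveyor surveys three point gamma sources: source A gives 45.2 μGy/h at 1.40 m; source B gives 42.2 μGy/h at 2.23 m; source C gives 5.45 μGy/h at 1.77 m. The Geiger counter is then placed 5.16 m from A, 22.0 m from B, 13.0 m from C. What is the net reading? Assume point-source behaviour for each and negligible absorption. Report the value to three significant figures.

3.86 μGy/h

By superposition, sum each source's inverse-square contribution:
A: 45.2 × (1.40/5.16)² = 3.327 μGy/h
B: 42.2 × (2.23/22.0)² = 0.4336 μGy/h
C: 5.45 × (1.77/13.0)² = 0.1010 μGy/h
Total = 3.327 + 0.4336 + 0.1010 = 3.862 μGy/h.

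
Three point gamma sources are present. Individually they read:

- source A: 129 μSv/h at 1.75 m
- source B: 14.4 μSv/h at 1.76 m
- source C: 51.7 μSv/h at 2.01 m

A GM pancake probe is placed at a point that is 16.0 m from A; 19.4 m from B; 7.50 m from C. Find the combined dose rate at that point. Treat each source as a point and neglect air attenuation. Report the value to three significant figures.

5.38 μSv/h

By superposition, sum each source's inverse-square contribution:
A: 129 × (1.75/16.0)² = 1.543 μSv/h
B: 14.4 × (1.76/19.4)² = 0.1185 μSv/h
C: 51.7 × (2.01/7.50)² = 3.713 μSv/h
Total = 1.543 + 0.1185 + 3.713 = 5.375 μSv/h.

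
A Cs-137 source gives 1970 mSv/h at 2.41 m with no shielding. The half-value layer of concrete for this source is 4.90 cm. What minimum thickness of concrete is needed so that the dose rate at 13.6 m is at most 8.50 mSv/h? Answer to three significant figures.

14.0 cm

At 13.6 m, distance alone gives 1970 × (2.41/13.6)² = 1970 × 0.03140 = 61.86 mSv/h.
Further attenuation needed: 61.86/8.50 = 7.278.
n = log₂(7.278) = 2.864 half-value layers.
Thickness = 2.864 × 4.90 cm = 14.03 cm.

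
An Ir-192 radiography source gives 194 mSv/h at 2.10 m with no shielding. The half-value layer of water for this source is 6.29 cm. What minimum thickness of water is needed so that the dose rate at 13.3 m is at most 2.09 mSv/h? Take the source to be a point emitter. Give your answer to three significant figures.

7.61 cm

At 13.3 m, distance alone gives (2.10/13.3)² = 0.02493, so 194 × 0.02493 = 4.836 mSv/h.
Further attenuation needed: 4.836/2.09 = 2.314.
n = log₂(2.314) = 1.210 half-value layers.
Thickness = 1.210 × 6.29 cm = 7.611 cm.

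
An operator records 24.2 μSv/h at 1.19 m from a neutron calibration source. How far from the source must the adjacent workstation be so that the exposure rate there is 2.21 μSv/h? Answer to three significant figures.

3.94 m

By the inverse-square law, d₂ = d₁·√(I₁/I₂).
I₁/I₂ = 24.2/2.21 = 10.95, so d₂ = 1.19 × √10.95 = 3.938 m.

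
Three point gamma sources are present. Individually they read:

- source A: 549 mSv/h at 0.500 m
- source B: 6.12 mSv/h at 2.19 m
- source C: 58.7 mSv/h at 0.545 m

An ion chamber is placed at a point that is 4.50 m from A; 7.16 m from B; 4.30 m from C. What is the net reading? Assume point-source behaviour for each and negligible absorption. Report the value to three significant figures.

Each source contributes Iᵢ·(dᵢ/rᵢ)²; contributions add.
A: 549 × (0.500/4.50)² = 6.778 mSv/h
B: 6.12 × (2.19/7.16)² = 0.5726 mSv/h
C: 58.7 × (0.545/4.30)² = 0.9430 mSv/h
Total = 6.778 + 0.5726 + 0.9430 = 8.294 mSv/h.

8.29 mSv/h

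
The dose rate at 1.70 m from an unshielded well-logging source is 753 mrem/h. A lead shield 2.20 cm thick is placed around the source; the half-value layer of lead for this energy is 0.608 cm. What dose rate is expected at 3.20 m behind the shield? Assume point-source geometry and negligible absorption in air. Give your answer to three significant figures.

Distance alone: (1.70/3.20)² = 0.2822, so 753 × 0.2822 = 212.5 mrem/h.
Shield: 2.20/0.608 = 3.618 half-value layers → attenuation 2^(−3.618) = 0.08145.
Combined: 212.5 × 0.08145 = 17.31 mrem/h.

17.3 mrem/h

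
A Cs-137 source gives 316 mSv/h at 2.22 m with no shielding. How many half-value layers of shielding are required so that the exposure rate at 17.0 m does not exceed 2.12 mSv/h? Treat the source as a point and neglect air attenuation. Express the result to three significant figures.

1.35 half-value layers

At 17.0 m, distance alone gives 316 × (2.22/17.0)² = 316 × 0.01705 = 5.388 mSv/h.
Further attenuation needed: 5.388/2.12 = 2.542.
n = log₂(2.542) = 1.346 half-value layers.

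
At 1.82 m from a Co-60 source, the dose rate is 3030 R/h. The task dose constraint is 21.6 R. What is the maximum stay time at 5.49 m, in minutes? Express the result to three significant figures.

Intensity scales as (d₁/d₂)², so rate at 5.49 m:
3030 × (1.82/5.49)² = 3030 × 0.1099 = 333.0 R/h.
Stay time = 21.6 R ÷ 333.0 R/h = 0.06486 h = 3.892 min.

3.89 min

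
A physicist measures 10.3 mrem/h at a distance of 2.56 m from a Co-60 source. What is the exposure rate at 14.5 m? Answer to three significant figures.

Applying the 1/r² law, the rate at 14.5 m is
(2.56/14.5)² = 0.03117, so 10.3 × 0.03117 = 0.3211 mrem/h.

0.321 mrem/h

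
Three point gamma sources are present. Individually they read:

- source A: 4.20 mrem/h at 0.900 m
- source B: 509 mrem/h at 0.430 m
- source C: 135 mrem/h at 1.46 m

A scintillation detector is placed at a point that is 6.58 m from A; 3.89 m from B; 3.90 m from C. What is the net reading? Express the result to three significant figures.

25.2 mrem/h

Each source contributes Iᵢ·(dᵢ/rᵢ)²; contributions add.
A: 4.20 × (0.900/6.58)² = 0.07857 mrem/h
B: 509 × (0.430/3.89)² = 6.220 mrem/h
C: 135 × (1.46/3.90)² = 18.92 mrem/h
Total = 0.07857 + 6.220 + 18.92 = 25.22 mrem/h.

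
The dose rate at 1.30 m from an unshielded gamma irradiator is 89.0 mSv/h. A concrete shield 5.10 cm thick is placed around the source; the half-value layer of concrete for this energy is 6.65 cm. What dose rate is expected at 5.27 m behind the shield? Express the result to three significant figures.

3.18 mSv/h

Distance alone: (1.30/5.27)² = 0.06085, so 89.0 × 0.06085 = 5.416 mSv/h.
Shield: 5.10/6.65 = 0.7669 half-value layers → attenuation 2^(−0.7669) = 0.5877.
Combined: 5.416 × 0.5877 = 3.183 mSv/h.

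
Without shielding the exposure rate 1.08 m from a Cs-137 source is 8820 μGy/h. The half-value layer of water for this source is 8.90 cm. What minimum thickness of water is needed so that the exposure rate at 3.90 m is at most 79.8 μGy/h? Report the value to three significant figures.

27.4 cm

At 3.90 m, distance alone gives (1.08/3.90)² = 0.07669, so 8820 × 0.07669 = 676.4 μGy/h.
Further attenuation needed: 676.4/79.8 = 8.476.
n = log₂(8.476) = 3.083 half-value layers.
Thickness = 3.083 × 8.90 cm = 27.44 cm.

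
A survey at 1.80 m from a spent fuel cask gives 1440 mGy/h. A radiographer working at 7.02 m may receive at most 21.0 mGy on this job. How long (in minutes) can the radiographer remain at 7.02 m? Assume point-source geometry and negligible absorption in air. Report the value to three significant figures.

13.3 min

By the inverse-square law, rate at 7.02 m:
1440 × (1.80/7.02)² = 1440 × 0.06575 = 94.68 mGy/h.
Stay time = 21.0 mGy ÷ 94.68 mGy/h = 0.2218 h = 13.31 min.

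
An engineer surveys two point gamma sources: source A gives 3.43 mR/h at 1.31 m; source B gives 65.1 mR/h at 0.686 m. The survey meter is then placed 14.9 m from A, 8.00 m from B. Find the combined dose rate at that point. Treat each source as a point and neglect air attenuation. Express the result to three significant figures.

0.505 mR/h

Each source contributes Iᵢ·(dᵢ/rᵢ)²; contributions add.
A: 3.43 × (1.31/14.9)² = 0.02651 mR/h
B: 65.1 × (0.686/8.00)² = 0.4787 mR/h
Total = 0.02651 + 0.4787 = 0.5052 mR/h.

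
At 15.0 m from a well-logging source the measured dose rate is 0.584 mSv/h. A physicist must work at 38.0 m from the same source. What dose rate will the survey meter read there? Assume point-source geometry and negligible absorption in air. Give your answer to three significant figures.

0.0910 mSv/h

By the inverse-square law, scaling from 15.0 m to 38.0 m:
0.584 × (15.0/38.0)² = 0.584 × 0.1558 = 0.09099 mSv/h.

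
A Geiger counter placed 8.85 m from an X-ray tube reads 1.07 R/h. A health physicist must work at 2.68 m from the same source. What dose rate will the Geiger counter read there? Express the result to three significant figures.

11.7 R/h

Intensity scales as (d₁/d₂)², so scaling from 8.85 m to 2.68 m:
(8.85/2.68)² = 10.90, so 1.07 × 10.90 = 11.66 R/h.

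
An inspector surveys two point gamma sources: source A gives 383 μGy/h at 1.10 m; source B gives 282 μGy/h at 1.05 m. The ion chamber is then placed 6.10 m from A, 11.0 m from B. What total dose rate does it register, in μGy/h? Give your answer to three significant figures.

15.0 μGy/h

By superposition, sum each source's inverse-square contribution:
A: 383 × (1.10/6.10)² = 12.45 μGy/h
B: 282 × (1.05/11.0)² = 2.569 μGy/h
Total = 12.45 + 2.569 = 15.02 μGy/h.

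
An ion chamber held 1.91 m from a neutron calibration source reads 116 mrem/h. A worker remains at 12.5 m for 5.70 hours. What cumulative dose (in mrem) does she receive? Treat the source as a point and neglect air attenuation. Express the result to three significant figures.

15.4 mrem

By the inverse-square law, rate at 12.5 m:
116 × (1.91/12.5)² = 116 × 0.02335 = 2.709 mrem/h.
Dose = rate × time = 2.709 mrem/h × 5.700 h = 15.44 mrem.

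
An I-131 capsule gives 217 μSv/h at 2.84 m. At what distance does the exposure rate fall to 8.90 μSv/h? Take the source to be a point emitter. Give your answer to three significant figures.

Since intensity falls as 1/r², d₂ = d₁·√(I₁/I₂).
I₁/I₂ = 217/8.90 = 24.38, so d₂ = 2.84 × √24.38 = 14.02 m.

14.0 m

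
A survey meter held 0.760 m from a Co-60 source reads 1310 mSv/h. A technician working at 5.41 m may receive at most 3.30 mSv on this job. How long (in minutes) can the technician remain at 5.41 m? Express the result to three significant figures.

Using I₁d₁² = I₂d₂², rate at 5.41 m:
(0.760/5.41)² = 0.01973, so 1310 × 0.01973 = 25.85 mSv/h.
Stay time = 3.30 mSv ÷ 25.85 mSv/h = 0.1277 h = 7.662 min.

7.66 min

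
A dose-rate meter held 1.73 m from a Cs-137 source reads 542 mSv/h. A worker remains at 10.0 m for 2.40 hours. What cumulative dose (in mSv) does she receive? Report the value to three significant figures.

Applying the 1/r² law, rate at 10.0 m:
(1.73/10.0)² = 0.02993, so 542 × 0.02993 = 16.22 mSv/h.
Dose = rate × time = 16.22 mSv/h × 2.400 h = 38.93 mSv.

38.9 mSv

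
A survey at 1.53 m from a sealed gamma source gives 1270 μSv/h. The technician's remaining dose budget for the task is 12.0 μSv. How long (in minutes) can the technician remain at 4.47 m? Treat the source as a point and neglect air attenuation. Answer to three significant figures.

Intensity scales as (d₁/d₂)², so rate at 4.47 m:
(1.53/4.47)² = 0.1172, so 1270 × 0.1172 = 148.8 μSv/h.
Stay time = 12.0 μSv ÷ 148.8 μSv/h = 0.08065 h = 4.839 min.

4.84 min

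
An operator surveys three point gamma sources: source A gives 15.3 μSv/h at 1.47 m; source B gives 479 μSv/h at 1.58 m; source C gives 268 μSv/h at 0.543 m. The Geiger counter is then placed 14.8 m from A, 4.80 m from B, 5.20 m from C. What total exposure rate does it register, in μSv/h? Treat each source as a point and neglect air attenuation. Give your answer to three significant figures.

Each source contributes Iᵢ·(dᵢ/rᵢ)²; contributions add.
A: 15.3 × (1.47/14.8)² = 0.1509 μSv/h
B: 479 × (1.58/4.80)² = 51.90 μSv/h
C: 268 × (0.543/5.20)² = 2.922 μSv/h
Total = 0.1509 + 51.90 + 2.922 = 54.97 μSv/h.

55.0 μSv/h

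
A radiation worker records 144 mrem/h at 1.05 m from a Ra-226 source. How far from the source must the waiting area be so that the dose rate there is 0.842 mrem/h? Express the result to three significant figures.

By the inverse-square law, d₂ = d₁·√(I₁/I₂).
I₁/I₂ = 144/0.842 = 171.0, so d₂ = 1.05 × √171.0 = 13.73 m.

13.7 m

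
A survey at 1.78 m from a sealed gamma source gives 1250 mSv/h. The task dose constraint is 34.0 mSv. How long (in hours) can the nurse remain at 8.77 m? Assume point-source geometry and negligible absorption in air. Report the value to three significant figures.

By the inverse-square law, rate at 8.77 m:
(1.78/8.77)² = 0.04119, so 1250 × 0.04119 = 51.49 mSv/h.
Stay time = 34.0 mSv ÷ 51.49 mSv/h = 0.6603 h.

0.660 h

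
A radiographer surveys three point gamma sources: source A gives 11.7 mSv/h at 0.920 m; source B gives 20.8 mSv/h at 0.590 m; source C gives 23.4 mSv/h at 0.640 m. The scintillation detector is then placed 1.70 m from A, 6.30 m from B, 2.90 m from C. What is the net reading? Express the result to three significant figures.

By superposition, sum each source's inverse-square contribution:
A: 11.7 × (0.920/1.70)² = 3.427 mSv/h
B: 20.8 × (0.590/6.30)² = 0.1824 mSv/h
C: 23.4 × (0.640/2.90)² = 1.140 mSv/h
Total = 3.427 + 0.1824 + 1.140 = 4.749 mSv/h.

4.75 mSv/h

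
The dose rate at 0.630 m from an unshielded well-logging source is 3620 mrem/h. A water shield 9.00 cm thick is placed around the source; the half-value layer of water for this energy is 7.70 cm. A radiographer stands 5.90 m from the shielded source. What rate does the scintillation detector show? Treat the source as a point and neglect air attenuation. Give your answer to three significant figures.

18.4 mrem/h

Distance alone: (0.630/5.90)² = 0.01140, so 3620 × 0.01140 = 41.27 mrem/h.
Shield: 9.00/7.70 = 1.169 half-value layers → attenuation 2^(−1.169) = 0.4447.
Combined: 41.27 × 0.4447 = 18.35 mrem/h.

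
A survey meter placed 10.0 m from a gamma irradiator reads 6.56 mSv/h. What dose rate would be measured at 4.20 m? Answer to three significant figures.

Using I₁d₁² = I₂d₂², scaling from 10.0 m to 4.20 m:
(10.0/4.20)² = 5.669, so 6.56 × 5.669 = 37.19 mSv/h.

37.2 mSv/h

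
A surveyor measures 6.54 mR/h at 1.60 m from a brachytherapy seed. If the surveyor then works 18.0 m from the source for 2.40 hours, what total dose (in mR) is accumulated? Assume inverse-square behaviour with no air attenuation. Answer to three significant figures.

Using I₁d₁² = I₂d₂², rate at 18.0 m:
(1.60/18.0)² = 0.007901, so 6.54 × 0.007901 = 0.05167 mR/h.
Dose = rate × time = 0.05167 mR/h × 2.400 h = 0.1240 mR.

0.124 mR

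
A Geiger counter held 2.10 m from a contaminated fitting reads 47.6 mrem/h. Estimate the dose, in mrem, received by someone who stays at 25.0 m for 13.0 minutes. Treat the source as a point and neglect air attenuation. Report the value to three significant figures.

Since intensity falls as 1/r², rate at 25.0 m:
47.6 × (2.10/25.0)² = 47.6 × 0.007056 = 0.3359 mrem/h.
Dose = rate × time = 0.3359 mrem/h × 0.2167 h = 0.07279 mrem.

0.0728 mrem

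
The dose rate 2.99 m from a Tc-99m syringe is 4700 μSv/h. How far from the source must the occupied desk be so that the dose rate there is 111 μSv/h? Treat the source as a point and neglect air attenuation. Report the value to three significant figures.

By the inverse-square law, d₂ = d₁·√(I₁/I₂).
I₁/I₂ = 4700/111 = 42.34, so d₂ = 2.99 × √42.34 = 19.46 m.

19.5 m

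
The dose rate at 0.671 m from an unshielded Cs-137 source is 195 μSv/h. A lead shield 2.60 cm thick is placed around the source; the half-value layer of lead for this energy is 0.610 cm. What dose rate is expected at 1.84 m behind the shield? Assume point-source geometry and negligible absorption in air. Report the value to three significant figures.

Distance alone: 195 × (0.671/1.84)² = 195 × 0.1330 = 25.94 μSv/h.
Shield: 2.60/0.610 = 4.262 half-value layers → attenuation 2^(−4.262) = 0.05212.
Combined: 25.94 × 0.05212 = 1.352 μSv/h.

1.35 μSv/h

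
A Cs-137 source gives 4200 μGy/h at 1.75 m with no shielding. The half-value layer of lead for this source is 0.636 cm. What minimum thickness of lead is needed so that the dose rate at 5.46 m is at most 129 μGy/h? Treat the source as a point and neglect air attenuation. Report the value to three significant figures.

At 5.46 m, distance alone gives (1.75/5.46)² = 0.1027, so 4200 × 0.1027 = 431.3 μGy/h.
Further attenuation needed: 431.3/129 = 3.343.
n = log₂(3.343) = 1.741 half-value layers.
Thickness = 1.741 × 0.636 cm = 1.107 cm.

1.11 cm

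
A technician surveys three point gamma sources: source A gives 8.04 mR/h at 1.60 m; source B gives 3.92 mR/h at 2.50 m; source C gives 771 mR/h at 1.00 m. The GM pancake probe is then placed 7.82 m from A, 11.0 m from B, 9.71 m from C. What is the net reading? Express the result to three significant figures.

Each source contributes Iᵢ·(dᵢ/rᵢ)²; contributions add.
A: 8.04 × (1.60/7.82)² = 0.3366 mR/h
B: 3.92 × (2.50/11.0)² = 0.2025 mR/h
C: 771 × (1.00/9.71)² = 8.177 mR/h
Total = 0.3366 + 0.2025 + 8.177 = 8.716 mR/h.

8.72 mR/h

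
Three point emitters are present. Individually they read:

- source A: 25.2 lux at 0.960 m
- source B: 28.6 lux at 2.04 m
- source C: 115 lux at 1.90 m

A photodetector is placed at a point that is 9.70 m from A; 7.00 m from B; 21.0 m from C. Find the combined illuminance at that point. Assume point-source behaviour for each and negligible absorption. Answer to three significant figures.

3.62 lux

By superposition, sum each source's inverse-square contribution:
A: 25.2 × (0.960/9.70)² = 0.2468 lux
B: 28.6 × (2.04/7.00)² = 2.429 lux
C: 115 × (1.90/21.0)² = 0.9414 lux
Total = 0.2468 + 2.429 + 0.9414 = 3.617 lux.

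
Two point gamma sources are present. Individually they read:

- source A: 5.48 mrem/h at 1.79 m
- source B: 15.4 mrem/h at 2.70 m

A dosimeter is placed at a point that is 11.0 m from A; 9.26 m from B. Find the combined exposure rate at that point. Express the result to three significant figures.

By superposition, sum each source's inverse-square contribution:
A: 5.48 × (1.79/11.0)² = 0.1451 mrem/h
B: 15.4 × (2.70/9.26)² = 1.309 mrem/h
Total = 0.1451 + 1.309 = 1.454 mrem/h.

1.45 mrem/h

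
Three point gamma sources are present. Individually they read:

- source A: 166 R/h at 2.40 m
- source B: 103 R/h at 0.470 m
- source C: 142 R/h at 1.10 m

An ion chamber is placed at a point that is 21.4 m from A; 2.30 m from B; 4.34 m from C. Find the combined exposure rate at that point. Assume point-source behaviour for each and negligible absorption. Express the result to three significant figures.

By superposition, sum each source's inverse-square contribution:
A: 166 × (2.40/21.4)² = 2.088 R/h
B: 103 × (0.470/2.30)² = 4.301 R/h
C: 142 × (1.10/4.34)² = 9.122 R/h
Total = 2.088 + 4.301 + 9.122 = 15.51 R/h.

15.5 R/h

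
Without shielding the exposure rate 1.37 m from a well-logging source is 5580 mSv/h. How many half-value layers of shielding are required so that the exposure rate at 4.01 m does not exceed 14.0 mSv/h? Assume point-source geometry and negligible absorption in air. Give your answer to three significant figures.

At 4.01 m, distance alone gives 5580 × (1.37/4.01)² = 5580 × 0.1167 = 651.2 mSv/h.
Further attenuation needed: 651.2/14.0 = 46.51.
n = log₂(46.51) = 5.539 half-value layers.

5.54 half-value layers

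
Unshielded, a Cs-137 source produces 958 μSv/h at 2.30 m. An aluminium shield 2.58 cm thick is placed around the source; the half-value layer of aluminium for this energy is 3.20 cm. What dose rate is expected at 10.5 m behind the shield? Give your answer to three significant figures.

26.3 μSv/h

Distance alone: (2.30/10.5)² = 0.04798, so 958 × 0.04798 = 45.96 μSv/h.
Shield: 2.58/3.20 = 0.8063 half-value layers → attenuation 2^(−0.8063) = 0.5718.
Combined: 45.96 × 0.5718 = 26.28 μSv/h.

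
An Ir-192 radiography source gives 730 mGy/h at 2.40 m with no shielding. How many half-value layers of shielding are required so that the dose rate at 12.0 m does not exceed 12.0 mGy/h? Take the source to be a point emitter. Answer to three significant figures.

At 12.0 m, distance alone gives (2.40/12.0)² = 0.04000, so 730 × 0.04000 = 29.20 mGy/h.
Further attenuation needed: 29.20/12.0 = 2.433.
n = log₂(2.433) = 1.283 half-value layers.

1.28 half-value layers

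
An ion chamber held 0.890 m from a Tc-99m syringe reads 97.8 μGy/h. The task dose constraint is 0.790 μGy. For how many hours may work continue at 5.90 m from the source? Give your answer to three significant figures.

Applying the 1/r² law, rate at 5.90 m:
97.8 × (0.890/5.90)² = 97.8 × 0.02275 = 2.225 μGy/h.
Stay time = 0.790 μGy ÷ 2.225 μGy/h = 0.3551 h.

0.355 h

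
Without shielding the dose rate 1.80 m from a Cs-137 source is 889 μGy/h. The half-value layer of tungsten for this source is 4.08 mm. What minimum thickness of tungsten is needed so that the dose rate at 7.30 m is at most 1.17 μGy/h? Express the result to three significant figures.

22.6 mm

At 7.30 m, distance alone gives 889 × (1.80/7.30)² = 889 × 0.06080 = 54.05 μGy/h.
Further attenuation needed: 54.05/1.17 = 46.20.
n = log₂(46.20) = 5.530 half-value layers.
Thickness = 5.530 × 4.08 mm = 22.56 mm.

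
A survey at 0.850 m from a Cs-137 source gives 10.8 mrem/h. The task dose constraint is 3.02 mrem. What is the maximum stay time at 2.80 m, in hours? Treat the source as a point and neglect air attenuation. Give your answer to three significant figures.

3.03 h

Since intensity falls as 1/r², rate at 2.80 m:
10.8 × (0.850/2.80)² = 10.8 × 0.09216 = 0.9953 mrem/h.
Stay time = 3.02 mrem ÷ 0.9953 mrem/h = 3.034 h.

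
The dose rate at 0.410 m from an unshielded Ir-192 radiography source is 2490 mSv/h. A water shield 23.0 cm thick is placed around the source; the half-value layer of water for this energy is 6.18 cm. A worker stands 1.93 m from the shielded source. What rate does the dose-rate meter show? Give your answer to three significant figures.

Distance alone: 2490 × (0.410/1.93)² = 2490 × 0.04513 = 112.4 mSv/h.
Shield: 23.0/6.18 = 3.722 half-value layers → attenuation 2^(−3.722) = 0.07578.
Combined: 112.4 × 0.07578 = 8.518 mSv/h.

8.52 mSv/h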